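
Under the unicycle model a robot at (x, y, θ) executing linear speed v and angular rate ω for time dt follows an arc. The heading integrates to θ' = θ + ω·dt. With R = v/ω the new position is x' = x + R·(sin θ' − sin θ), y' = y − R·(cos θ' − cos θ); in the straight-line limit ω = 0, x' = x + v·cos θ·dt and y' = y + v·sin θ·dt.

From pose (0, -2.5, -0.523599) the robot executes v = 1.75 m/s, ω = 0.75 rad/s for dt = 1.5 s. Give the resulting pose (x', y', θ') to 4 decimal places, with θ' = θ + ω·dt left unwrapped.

(2.4869, -2.4032, 0.6014)

θ' = -0.5236 + 0.75·1.5 = 0.6014
R = v/ω = 1.75/0.75 = 2.3333
x' = 0 + 2.3333·(sin 0.6014 − sin -0.5236) = 2.4869
y' = -2.5 − 2.3333·(cos 0.6014 − cos -0.5236) = -2.4032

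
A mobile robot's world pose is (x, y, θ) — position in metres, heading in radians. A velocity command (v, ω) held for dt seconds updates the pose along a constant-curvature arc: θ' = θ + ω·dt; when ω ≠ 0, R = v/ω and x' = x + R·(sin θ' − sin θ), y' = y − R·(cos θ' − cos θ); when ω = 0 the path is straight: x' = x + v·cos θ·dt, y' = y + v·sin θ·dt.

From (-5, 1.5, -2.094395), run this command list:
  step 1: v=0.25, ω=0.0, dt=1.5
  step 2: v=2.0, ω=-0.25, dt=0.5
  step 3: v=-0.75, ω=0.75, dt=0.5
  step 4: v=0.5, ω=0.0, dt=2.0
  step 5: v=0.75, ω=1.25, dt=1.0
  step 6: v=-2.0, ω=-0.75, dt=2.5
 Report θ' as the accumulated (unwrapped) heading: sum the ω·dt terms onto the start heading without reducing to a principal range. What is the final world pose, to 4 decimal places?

(-5.7701, 3.3504, -2.4694)

step 1: θ'=-2.0944 (straight) → pose (-5.1875, 1.1752, -2.0944)
step 2: θ'=-2.2194 (R=-8.0000) → pose (-5.7403, 0.3427, -2.2194)
step 3: θ'=-1.8444 (R=-1.0000) → pose (-5.5744, 0.6766, -1.8444)
step 4: θ'=-1.8444 (straight) → pose (-5.8446, -0.2863, -1.8444)
step 5: θ'=-0.5944 (R=0.6000) → pose (-5.6029, -0.9455, -0.5944)
step 6: θ'=-2.4694 (R=2.6667) → pose (-5.7701, 3.3504, -2.4694)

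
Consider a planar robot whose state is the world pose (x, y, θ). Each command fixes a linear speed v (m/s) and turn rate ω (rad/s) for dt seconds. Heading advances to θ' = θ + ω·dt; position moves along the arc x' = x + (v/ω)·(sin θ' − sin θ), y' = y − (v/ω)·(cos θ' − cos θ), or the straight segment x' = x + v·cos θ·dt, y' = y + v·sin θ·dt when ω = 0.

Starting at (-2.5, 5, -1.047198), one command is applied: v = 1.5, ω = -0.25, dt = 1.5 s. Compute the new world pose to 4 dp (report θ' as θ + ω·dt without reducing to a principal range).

(-1.7623, 2.8883, -1.4222)

θ' = -1.0472 + -0.25·1.5 = -1.4222
R = v/ω = 1.5/-0.25 = -6.0000
x' = -2.5 + -6.0000·(sin -1.4222 − sin -1.0472) = -1.7623
y' = 5 − -6.0000·(cos -1.4222 − cos -1.0472) = 2.8883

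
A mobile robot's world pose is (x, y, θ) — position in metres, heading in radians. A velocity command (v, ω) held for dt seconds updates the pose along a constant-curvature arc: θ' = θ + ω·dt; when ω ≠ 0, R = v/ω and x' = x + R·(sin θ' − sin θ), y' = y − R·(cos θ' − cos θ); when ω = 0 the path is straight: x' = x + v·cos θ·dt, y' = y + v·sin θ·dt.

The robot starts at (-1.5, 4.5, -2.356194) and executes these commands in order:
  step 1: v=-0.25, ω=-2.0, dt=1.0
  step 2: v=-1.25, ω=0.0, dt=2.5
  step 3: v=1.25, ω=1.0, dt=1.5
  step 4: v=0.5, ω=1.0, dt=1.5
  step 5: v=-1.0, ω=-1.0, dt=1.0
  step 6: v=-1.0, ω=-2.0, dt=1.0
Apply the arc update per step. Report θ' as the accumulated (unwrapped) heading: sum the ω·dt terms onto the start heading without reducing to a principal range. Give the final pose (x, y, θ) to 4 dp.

(-0.9838, 2.4445, -4.3562)

step 1: θ'=-4.3562 (R=0.1250) → pose (-1.2945, 4.4552, -4.3562)
step 2: θ'=-4.3562 (straight) → pose (-0.2047, 1.5264, -4.3562)
step 3: θ'=-2.8562 (R=1.2500) → pose (-1.7282, 2.2899, -2.8562)
step 4: θ'=-1.3562 (R=0.5000) → pose (-2.0760, 1.7036, -1.3562)
step 5: θ'=-2.3562 (R=1.0000) → pose (-1.8060, 2.6237, -2.3562)
step 6: θ'=-4.3562 (R=0.5000) → pose (-0.9838, 2.4445, -4.3562)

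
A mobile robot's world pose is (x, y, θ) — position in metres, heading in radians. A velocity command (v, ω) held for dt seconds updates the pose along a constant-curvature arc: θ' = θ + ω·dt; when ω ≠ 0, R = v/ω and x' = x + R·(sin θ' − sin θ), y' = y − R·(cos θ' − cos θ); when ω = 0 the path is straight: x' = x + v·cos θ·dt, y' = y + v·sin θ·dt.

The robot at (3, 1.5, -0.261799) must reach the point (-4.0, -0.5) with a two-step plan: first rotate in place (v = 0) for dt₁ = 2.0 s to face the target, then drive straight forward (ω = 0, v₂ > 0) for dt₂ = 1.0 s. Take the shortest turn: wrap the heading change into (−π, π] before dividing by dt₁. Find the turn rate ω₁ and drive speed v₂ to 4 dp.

ω₁ = -1.3007, v₂ = 7.2801

heading to target = atan2(-0.5−1.5, -4−3) = -2.8633
Δθ = wrap(-2.8633 − -0.2618) = -2.6015; ω₁ = Δθ/dt₁ = -1.3007
distance = √((-4−3)² + (-0.5−1.5)²) = 7.2801; v₂ = distance/dt₂ = 7.2801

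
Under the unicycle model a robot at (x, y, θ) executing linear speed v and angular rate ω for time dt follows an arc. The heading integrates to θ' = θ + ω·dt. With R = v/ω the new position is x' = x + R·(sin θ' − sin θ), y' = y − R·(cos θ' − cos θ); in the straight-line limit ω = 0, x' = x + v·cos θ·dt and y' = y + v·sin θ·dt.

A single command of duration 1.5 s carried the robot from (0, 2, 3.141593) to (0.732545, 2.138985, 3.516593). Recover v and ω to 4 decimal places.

Δθ = 3.516593 − 3.141593 = 0.375000
ω = Δθ/dt = 0.375000/1.5 = 0.2500
R = Δx/(sin θ' − sin θ) = -2.0000
v = R·ω = -2.0000·0.2500 = -0.5000

v = -0.5000, ω = 0.2500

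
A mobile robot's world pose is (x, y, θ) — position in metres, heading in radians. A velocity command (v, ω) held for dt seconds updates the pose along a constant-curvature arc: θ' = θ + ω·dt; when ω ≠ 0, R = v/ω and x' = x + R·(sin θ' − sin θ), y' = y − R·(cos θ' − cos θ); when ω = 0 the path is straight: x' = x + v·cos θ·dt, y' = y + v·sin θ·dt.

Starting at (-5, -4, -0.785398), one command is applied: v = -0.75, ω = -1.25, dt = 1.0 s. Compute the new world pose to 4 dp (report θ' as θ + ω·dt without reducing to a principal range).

(-5.1121, -3.3069, -2.0354)

θ' = -0.7854 + -1.25·1.0 = -2.0354
R = v/ω = -0.75/-1.25 = 0.6000
x' = -5 + 0.6000·(sin -2.0354 − sin -0.7854) = -5.1121
y' = -4 − 0.6000·(cos -2.0354 − cos -0.7854) = -3.3069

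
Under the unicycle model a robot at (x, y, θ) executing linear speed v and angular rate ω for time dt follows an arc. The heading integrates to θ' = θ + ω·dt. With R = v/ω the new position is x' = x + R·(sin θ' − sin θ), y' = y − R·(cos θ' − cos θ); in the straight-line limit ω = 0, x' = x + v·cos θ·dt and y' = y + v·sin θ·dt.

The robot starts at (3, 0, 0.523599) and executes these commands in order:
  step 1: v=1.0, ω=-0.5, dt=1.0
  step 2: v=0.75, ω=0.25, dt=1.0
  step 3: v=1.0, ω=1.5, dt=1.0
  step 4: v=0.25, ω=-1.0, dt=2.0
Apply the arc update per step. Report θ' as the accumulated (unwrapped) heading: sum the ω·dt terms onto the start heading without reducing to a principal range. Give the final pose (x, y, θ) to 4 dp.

(5.4665, 1.4483, -0.2264)

step 1: θ'=0.0236 (R=-2.0000) → pose (3.9528, 0.2674, 0.0236)
step 2: θ'=0.2736 (R=3.0000) → pose (4.6926, 0.3781, 0.2736)
step 3: θ'=1.7736 (R=0.6667) → pose (5.1655, 1.1543, 1.7736)
step 4: θ'=-0.2264 (R=-0.2500) → pose (5.4665, 1.4483, -0.2264)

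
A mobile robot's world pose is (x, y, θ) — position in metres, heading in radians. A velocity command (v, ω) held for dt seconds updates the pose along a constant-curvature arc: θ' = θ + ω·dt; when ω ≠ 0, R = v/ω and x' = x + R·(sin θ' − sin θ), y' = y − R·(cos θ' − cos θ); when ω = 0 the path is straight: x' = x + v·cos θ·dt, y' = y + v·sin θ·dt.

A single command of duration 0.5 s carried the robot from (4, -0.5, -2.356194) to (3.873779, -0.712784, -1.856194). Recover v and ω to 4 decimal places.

v = 0.5000, ω = 1.0000

Δθ = -1.856194 − -2.356194 = 0.500000
ω = Δθ/dt = 0.500000/0.5 = 1.0000
R = −Δy/(cos θ' − cos θ) = 0.5000
v = R·ω = 0.5000·1.0000 = 0.5000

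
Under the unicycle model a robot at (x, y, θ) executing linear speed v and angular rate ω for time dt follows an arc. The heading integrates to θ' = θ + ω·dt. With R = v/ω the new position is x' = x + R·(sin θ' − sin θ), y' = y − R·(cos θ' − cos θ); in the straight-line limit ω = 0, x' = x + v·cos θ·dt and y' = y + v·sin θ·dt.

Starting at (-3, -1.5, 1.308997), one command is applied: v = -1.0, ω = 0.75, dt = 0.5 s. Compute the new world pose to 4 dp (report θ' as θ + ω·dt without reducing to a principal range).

θ' = 1.3090 + 0.75·0.5 = 1.6840
R = v/ω = -1.0/0.75 = -1.3333
x' = -3 + -1.3333·(sin 1.6840 − sin 1.3090) = -3.0369
y' = -1.5 − -1.3333·(cos 1.6840 − cos 1.3090) = -1.9957

(-3.0369, -1.9957, 1.6840)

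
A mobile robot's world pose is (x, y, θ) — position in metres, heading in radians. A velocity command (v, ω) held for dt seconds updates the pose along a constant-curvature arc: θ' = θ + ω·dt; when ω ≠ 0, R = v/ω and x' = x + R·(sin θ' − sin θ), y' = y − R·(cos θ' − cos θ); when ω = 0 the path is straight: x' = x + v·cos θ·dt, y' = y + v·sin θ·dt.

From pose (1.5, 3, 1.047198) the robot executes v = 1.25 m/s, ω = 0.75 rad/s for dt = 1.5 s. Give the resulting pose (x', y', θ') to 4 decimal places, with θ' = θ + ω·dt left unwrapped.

θ' = 1.0472 + 0.75·1.5 = 2.1722
R = v/ω = 1.25/0.75 = 1.6667
x' = 1.5 + 1.6667·(sin 2.1722 − sin 1.0472) = 1.4309
y' = 3 − 1.6667·(cos 2.1722 − cos 1.0472) = 4.7763

(1.4309, 4.7763, 2.1722)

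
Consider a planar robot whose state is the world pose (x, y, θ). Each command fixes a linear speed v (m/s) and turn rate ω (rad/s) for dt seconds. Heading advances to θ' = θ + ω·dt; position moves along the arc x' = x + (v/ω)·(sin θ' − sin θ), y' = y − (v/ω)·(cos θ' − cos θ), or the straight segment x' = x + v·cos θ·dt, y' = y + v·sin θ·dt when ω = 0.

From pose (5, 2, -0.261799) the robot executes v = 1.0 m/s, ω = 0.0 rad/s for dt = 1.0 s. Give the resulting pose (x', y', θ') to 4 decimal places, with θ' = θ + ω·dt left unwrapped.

θ' = -0.2618 + 0.0·1.0 = -0.2618
ω = 0 → straight: x' = 5 + 1.0·cos(-0.2618)·1.0 = 5.9659
y' = 2 + 1.0·sin(-0.2618)·1.0 = 1.7412

(5.9659, 1.7412, -0.2618)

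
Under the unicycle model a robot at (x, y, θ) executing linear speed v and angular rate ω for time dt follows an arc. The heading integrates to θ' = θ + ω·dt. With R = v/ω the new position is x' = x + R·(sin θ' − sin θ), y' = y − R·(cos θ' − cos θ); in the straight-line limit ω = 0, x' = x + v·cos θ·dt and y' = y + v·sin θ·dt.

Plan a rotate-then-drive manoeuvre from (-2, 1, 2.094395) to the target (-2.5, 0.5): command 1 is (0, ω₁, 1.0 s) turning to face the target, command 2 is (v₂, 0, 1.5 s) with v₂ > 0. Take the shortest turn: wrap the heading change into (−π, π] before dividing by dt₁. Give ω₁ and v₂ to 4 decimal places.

heading to target = atan2(0.5−1, -2.5−-2) = -2.3562
Δθ = wrap(-2.3562 − 2.0944) = 1.8326; ω₁ = Δθ/dt₁ = 1.8326
distance = √((-2.5−-2)² + (0.5−1)²) = 0.7071; v₂ = distance/dt₂ = 0.4714

ω₁ = 1.8326, v₂ = 0.4714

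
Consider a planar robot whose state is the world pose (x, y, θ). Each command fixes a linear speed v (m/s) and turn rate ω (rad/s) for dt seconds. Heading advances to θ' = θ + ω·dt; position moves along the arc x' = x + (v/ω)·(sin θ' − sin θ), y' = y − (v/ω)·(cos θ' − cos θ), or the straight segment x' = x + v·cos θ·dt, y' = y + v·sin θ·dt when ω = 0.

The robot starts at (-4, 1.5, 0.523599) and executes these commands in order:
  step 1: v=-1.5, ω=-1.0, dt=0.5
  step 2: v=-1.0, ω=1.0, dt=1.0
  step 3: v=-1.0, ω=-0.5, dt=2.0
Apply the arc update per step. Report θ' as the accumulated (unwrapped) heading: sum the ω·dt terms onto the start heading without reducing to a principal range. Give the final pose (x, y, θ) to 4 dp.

(-7.2058, -0.1388, 0.0236)

step 1: θ'=0.0236 (R=1.5000) → pose (-4.7146, 1.2995, 0.0236)
step 2: θ'=1.0236 (R=-1.0000) → pose (-5.5450, 0.8200, 1.0236)
step 3: θ'=0.0236 (R=2.0000) → pose (-7.2058, -0.1388, 0.0236)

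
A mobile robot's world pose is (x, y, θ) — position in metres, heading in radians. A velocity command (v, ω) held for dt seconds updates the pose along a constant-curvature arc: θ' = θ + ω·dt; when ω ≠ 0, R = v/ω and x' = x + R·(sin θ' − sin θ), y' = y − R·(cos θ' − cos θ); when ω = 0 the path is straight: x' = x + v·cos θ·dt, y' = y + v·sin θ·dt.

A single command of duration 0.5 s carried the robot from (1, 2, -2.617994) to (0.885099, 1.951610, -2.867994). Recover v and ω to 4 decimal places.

v = 0.2500, ω = -0.5000

Δθ = -2.867994 − -2.617994 = -0.250000
ω = Δθ/dt = -0.250000/0.5 = -0.5000
R = Δx/(sin θ' − sin θ) = -0.5000
v = R·ω = -0.5000·-0.5000 = 0.2500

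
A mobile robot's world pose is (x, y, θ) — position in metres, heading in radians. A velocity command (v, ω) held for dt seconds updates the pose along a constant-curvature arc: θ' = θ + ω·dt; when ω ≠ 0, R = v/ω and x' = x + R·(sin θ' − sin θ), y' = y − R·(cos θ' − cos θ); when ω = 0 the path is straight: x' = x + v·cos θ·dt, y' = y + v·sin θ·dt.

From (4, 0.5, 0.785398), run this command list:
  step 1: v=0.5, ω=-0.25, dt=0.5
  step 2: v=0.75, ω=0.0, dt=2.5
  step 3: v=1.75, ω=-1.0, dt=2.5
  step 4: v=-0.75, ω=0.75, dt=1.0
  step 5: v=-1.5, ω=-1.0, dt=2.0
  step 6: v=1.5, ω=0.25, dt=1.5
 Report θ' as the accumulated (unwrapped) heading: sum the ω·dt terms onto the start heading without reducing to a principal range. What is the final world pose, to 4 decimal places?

step 1: θ'=0.6604 (R=-2.0000) → pose (4.1874, 0.6653, 0.6604)
step 2: θ'=0.6604 (straight) → pose (5.6681, 1.8155, 0.6604)
step 3: θ'=-1.8396 (R=-1.7500) → pose (8.4288, -0.0314, -1.8396)
step 4: θ'=-1.0896 (R=-1.0000) → pose (8.3511, 0.6971, -1.0896)
step 5: θ'=-3.0896 (R=1.5000) → pose (9.6029, 2.8893, -3.0896)
step 6: θ'=-2.7146 (R=6.0000) → pose (7.4299, 2.3587, -2.7146)

(7.4299, 2.3587, -2.7146)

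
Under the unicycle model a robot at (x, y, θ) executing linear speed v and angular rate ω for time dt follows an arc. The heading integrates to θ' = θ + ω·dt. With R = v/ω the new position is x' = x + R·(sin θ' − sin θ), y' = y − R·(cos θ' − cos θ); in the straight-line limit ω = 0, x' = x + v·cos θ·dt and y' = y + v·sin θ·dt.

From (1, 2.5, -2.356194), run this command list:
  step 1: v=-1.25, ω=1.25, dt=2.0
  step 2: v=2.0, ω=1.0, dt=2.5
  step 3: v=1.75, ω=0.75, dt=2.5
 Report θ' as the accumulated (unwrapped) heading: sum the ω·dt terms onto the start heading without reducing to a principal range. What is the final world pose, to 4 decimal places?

step 1: θ'=0.1438 (R=-1.0000) → pose (0.1496, 4.1968, 0.1438)
step 2: θ'=2.6438 (R=2.0000) → pose (0.8179, 7.9334, 2.6438)
step 3: θ'=4.5188 (R=2.3333) → pose (-2.5859, 6.3321, 4.5188)

(-2.5859, 6.3321, 4.5188)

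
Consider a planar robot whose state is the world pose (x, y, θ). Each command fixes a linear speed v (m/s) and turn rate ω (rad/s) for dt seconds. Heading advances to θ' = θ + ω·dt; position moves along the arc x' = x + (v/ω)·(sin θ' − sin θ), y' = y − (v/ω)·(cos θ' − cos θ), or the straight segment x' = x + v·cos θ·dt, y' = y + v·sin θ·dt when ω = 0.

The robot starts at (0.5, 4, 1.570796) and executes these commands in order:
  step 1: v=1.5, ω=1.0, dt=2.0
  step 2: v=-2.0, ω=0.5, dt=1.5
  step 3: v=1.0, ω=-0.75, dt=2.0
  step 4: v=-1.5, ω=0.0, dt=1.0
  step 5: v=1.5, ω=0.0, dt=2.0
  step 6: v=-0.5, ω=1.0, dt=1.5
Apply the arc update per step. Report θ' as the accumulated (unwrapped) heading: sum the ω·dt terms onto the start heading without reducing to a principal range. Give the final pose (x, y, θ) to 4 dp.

(-2.0481, 7.4747, 4.3208)

step 1: θ'=3.5708 (R=1.5000) → pose (-1.6242, 5.3639, 3.5708)
step 2: θ'=4.3208 (R=-4.0000) → pose (0.4084, 7.4745, 4.3208)
step 3: θ'=2.8208 (R=-1.3333) → pose (-1.2444, 6.7181, 2.8208)
step 4: θ'=2.8208 (straight) → pose (0.1790, 6.2451, 2.8208)
step 5: θ'=2.8208 (straight) → pose (-2.6679, 7.1910, 2.8208)
step 6: θ'=4.3208 (R=-0.5000) → pose (-2.0481, 7.4747, 4.3208)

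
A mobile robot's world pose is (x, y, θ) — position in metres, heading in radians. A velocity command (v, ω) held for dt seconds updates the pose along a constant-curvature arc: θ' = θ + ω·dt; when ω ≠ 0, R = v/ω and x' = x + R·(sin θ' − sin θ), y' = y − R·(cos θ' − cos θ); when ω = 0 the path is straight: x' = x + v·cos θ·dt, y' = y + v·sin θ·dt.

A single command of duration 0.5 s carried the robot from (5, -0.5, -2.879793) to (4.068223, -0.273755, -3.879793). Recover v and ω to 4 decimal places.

Δθ = -3.879793 − -2.879793 = -1.000000
ω = Δθ/dt = -1.000000/0.5 = -2.0000
R = Δx/(sin θ' − sin θ) = -1.0000
v = R·ω = -1.0000·-2.0000 = 2.0000

v = 2.0000, ω = -2.0000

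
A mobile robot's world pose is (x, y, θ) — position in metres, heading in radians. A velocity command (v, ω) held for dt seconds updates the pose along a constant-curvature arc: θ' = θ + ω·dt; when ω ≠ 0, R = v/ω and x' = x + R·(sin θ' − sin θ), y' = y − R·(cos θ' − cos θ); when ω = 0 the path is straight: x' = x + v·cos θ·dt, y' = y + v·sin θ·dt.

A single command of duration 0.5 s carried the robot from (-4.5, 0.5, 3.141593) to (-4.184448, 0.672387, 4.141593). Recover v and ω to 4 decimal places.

v = -0.7500, ω = 2.0000

Δθ = 4.141593 − 3.141593 = 1.000000
ω = Δθ/dt = 1.000000/0.5 = 2.0000
R = Δx/(sin θ' − sin θ) = -0.3750
v = R·ω = -0.3750·2.0000 = -0.7500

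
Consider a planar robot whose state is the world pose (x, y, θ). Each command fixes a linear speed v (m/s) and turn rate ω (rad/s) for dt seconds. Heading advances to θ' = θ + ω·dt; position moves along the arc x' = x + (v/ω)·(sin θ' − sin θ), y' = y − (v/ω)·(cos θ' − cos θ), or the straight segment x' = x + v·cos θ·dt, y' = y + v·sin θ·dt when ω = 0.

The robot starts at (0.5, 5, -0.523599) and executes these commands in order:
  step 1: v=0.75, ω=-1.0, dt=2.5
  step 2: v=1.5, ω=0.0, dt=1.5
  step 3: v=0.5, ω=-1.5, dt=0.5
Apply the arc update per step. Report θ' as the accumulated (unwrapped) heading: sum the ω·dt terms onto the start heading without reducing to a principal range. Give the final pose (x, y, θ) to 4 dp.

(-2.2572, 3.4029, -3.7736)

step 1: θ'=-3.0236 (R=-0.7500) → pose (0.2133, 3.6057, -3.0236)
step 2: θ'=-3.0236 (straight) → pose (-2.0211, 3.3408, -3.0236)
step 3: θ'=-3.7736 (R=-0.3333) → pose (-2.2572, 3.4029, -3.7736)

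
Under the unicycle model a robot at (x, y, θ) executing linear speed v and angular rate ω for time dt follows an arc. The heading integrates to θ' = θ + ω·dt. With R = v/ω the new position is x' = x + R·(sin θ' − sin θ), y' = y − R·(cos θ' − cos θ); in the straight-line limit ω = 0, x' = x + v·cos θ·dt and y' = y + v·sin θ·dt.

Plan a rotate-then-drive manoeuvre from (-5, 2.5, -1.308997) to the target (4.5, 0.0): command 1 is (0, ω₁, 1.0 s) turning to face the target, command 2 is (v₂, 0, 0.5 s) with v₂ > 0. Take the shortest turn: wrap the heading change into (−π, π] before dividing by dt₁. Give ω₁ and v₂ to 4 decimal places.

heading to target = atan2(0−2.5, 4.5−-5) = -0.2573
Δθ = wrap(-0.2573 − -1.3090) = 1.0517; ω₁ = Δθ/dt₁ = 1.0517
distance = √((4.5−-5)² + (0−2.5)²) = 9.8234; v₂ = distance/dt₂ = 19.6469

ω₁ = 1.0517, v₂ = 19.6469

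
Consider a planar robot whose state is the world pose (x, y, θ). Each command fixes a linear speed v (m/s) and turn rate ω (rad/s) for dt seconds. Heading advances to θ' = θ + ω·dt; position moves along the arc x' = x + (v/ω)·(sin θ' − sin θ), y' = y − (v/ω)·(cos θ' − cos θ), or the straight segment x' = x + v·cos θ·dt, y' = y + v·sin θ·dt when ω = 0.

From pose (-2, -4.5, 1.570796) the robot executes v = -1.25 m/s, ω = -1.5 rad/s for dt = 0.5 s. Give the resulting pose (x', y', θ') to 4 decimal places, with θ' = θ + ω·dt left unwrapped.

θ' = 1.5708 + -1.5·0.5 = 0.8208
R = v/ω = -1.25/-1.5 = 0.8333
x' = -2 + 0.8333·(sin 0.8208 − sin 1.5708) = -2.2236
y' = -4.5 − 0.8333·(cos 0.8208 − cos 1.5708) = -5.0680

(-2.2236, -5.0680, 0.8208)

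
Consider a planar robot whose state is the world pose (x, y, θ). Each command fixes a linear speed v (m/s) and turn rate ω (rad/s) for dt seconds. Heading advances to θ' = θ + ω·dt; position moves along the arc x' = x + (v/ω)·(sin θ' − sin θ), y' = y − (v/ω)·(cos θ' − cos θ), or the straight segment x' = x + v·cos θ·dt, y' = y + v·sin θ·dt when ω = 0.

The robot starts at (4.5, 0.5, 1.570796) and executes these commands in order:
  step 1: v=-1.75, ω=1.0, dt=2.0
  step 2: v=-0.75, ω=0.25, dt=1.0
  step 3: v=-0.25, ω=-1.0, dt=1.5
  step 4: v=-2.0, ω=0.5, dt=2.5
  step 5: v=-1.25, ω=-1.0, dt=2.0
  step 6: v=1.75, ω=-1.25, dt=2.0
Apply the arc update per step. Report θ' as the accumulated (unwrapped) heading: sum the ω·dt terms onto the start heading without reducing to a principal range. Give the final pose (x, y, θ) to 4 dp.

step 1: θ'=3.5708 (R=-1.7500) → pose (6.9783, -1.0913, 3.5708)
step 2: θ'=3.8208 (R=-3.0000) → pose (7.6143, -0.6976, 3.8208)
step 3: θ'=2.3208 (R=0.2500) → pose (7.9543, -0.7217, 2.3208)
step 4: θ'=3.5708 (R=-4.0000) → pose (12.5456, -1.6323, 3.5708)
step 5: θ'=1.5708 (R=1.2500) → pose (14.3158, -2.7690, 1.5708)
step 6: θ'=-0.9292 (R=-1.4000) → pose (16.8374, -1.9311, -0.9292)

(16.8374, -1.9311, -0.9292)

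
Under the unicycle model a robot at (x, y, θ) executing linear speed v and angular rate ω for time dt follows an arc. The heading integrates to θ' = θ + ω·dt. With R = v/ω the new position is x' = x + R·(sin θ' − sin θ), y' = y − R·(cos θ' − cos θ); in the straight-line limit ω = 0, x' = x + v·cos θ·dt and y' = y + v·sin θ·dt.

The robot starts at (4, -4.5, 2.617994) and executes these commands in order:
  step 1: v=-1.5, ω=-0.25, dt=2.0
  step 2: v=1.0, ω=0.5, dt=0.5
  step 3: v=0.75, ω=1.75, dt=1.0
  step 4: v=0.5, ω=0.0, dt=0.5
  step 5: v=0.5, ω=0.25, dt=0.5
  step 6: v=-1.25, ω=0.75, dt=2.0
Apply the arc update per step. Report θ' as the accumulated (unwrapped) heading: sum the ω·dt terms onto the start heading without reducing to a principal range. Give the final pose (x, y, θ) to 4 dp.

step 1: θ'=2.1180 (R=6.0000) → pose (6.1239, -6.5744, 2.1180)
step 2: θ'=2.3680 (R=2.0000) → pose (5.8134, -6.1842, 2.3680)
step 3: θ'=4.1180 (R=0.4286) → pose (5.1589, -6.2508, 4.1180)
step 4: θ'=4.1180 (straight) → pose (5.0189, -6.4579, 4.1180)
step 5: θ'=4.2430 (R=2.0000) → pose (4.8921, -6.6732, 4.2430)
step 6: θ'=5.7430 (R=-1.6667) → pose (4.2629, -4.4899, 5.7430)

(4.2629, -4.4899, 5.7430)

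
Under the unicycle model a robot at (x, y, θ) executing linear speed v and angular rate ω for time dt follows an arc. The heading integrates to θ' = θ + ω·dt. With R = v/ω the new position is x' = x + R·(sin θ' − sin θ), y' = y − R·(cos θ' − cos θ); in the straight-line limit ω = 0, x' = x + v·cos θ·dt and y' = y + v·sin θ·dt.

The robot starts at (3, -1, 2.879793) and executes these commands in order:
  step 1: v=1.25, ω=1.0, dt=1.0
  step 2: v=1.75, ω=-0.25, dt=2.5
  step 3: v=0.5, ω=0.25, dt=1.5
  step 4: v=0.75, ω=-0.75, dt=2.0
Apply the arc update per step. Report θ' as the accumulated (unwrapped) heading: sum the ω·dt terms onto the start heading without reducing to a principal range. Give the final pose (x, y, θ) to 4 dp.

(-4.1137, -2.9282, 2.1298)

step 1: θ'=3.8798 (R=1.2500) → pose (1.8353, -1.2828, 3.8798)
step 2: θ'=3.2548 (R=-7.0000) → pose (-2.0847, -3.0602, 3.2548)
step 3: θ'=3.6298 (R=2.0000) → pose (-2.7969, -3.2811, 3.6298)
step 4: θ'=2.1298 (R=-1.0000) → pose (-4.1137, -2.9282, 2.1298)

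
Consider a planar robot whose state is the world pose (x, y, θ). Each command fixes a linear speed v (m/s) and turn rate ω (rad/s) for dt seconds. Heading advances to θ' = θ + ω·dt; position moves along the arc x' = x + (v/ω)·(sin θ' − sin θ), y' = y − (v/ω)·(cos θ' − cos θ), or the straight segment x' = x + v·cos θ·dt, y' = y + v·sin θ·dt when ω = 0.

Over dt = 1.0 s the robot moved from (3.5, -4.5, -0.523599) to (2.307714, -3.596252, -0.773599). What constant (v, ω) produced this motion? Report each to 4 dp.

v = -1.5000, ω = -0.2500

Δθ = -0.773599 − -0.523599 = -0.250000
ω = Δθ/dt = -0.250000/1.0 = -0.2500
R = Δx/(sin θ' − sin θ) = 6.0000
v = R·ω = 6.0000·-0.2500 = -1.5000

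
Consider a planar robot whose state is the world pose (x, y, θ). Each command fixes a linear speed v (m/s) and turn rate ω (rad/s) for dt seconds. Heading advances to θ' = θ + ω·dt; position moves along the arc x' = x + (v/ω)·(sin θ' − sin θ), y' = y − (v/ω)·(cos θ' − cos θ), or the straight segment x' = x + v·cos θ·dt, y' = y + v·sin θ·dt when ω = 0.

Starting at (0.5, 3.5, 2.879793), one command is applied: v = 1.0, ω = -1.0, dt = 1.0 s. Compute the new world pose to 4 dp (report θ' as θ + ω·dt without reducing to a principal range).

(-0.1938, 4.1618, 1.8798)

θ' = 2.8798 + -1.0·1.0 = 1.8798
R = v/ω = 1.0/-1.0 = -1.0000
x' = 0.5 + -1.0000·(sin 1.8798 − sin 2.8798) = -0.1938
y' = 3.5 − -1.0000·(cos 1.8798 − cos 2.8798) = 4.1618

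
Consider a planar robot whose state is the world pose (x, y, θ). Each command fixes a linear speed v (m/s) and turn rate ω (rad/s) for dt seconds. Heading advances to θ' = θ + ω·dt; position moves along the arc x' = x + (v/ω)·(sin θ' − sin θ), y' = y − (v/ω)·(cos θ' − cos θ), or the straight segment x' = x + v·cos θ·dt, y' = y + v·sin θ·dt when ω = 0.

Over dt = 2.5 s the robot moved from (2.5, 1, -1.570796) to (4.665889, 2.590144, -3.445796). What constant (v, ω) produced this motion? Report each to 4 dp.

v = -1.2500, ω = -0.7500

Δθ = -3.445796 − -1.570796 = -1.875000
ω = Δθ/dt = -1.875000/2.5 = -0.7500
R = Δx/(sin θ' − sin θ) = 1.6667
v = R·ω = 1.6667·-0.7500 = -1.2500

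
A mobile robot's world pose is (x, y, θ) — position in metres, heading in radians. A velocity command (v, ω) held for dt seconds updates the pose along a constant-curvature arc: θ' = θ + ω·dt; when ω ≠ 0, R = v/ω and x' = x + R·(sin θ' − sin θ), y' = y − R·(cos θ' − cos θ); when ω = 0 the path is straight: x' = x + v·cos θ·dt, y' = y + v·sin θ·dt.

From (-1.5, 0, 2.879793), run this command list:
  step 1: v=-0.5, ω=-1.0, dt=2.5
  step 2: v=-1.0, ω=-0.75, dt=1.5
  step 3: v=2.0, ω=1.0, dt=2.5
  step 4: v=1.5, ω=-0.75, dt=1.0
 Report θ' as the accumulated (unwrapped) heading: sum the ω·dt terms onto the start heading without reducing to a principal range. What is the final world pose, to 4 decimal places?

(0.7581, 2.5853, 1.0048)

step 1: θ'=0.3798 (R=0.5000) → pose (-1.4440, -0.9473, 0.3798)
step 2: θ'=-0.7452 (R=1.3333) → pose (-2.8425, -0.6889, -0.7452)
step 3: θ'=1.7548 (R=2.0000) → pose (0.4800, 1.1469, 1.7548)
step 4: θ'=1.0048 (R=-2.0000) → pose (0.7581, 2.5853, 1.0048)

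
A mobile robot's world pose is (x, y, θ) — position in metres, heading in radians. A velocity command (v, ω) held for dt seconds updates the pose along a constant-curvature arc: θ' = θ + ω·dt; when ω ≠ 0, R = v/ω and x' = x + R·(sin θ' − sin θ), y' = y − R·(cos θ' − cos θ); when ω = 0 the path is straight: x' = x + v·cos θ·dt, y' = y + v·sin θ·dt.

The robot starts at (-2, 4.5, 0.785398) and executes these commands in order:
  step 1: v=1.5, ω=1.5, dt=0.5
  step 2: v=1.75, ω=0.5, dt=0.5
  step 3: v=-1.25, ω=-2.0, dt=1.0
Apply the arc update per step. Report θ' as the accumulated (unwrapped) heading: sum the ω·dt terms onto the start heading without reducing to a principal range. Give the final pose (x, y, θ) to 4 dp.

step 1: θ'=1.5354 (R=1.0000) → pose (-1.7077, 5.1717, 1.5354)
step 2: θ'=1.7854 (R=3.5000) → pose (-1.7858, 6.0409, 1.7854)
step 3: θ'=-0.2146 (R=0.6250) → pose (-2.5296, 5.2972, -0.2146)

(-2.5296, 5.2972, -0.2146)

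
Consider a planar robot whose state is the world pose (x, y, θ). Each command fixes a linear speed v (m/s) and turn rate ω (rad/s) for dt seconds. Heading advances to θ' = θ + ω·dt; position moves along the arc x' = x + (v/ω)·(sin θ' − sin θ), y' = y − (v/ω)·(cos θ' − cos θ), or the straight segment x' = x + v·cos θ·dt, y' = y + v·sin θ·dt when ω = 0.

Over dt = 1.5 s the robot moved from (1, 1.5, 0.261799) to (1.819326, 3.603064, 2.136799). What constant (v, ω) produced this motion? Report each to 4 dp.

v = 1.7500, ω = 1.2500

Δθ = 2.136799 − 0.261799 = 1.875000
ω = Δθ/dt = 1.875000/1.5 = 1.2500
R = −Δy/(cos θ' − cos θ) = 1.4000
v = R·ω = 1.4000·1.2500 = 1.7500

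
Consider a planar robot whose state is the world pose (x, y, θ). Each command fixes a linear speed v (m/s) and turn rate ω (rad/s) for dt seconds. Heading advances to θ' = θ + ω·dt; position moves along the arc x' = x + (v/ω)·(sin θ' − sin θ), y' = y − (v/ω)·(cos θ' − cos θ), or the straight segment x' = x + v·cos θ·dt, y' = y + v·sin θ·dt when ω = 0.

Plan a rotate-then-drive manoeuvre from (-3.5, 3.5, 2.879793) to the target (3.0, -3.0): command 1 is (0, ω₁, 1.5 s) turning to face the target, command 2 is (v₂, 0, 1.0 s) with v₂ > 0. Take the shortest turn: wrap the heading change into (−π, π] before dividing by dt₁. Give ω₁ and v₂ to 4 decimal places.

ω₁ = 1.7453, v₂ = 9.1924

heading to target = atan2(-3−3.5, 3−-3.5) = -0.7854
Δθ = wrap(-0.7854 − 2.8798) = 2.6180; ω₁ = Δθ/dt₁ = 1.7453
distance = √((3−-3.5)² + (-3−3.5)²) = 9.1924; v₂ = distance/dt₂ = 9.1924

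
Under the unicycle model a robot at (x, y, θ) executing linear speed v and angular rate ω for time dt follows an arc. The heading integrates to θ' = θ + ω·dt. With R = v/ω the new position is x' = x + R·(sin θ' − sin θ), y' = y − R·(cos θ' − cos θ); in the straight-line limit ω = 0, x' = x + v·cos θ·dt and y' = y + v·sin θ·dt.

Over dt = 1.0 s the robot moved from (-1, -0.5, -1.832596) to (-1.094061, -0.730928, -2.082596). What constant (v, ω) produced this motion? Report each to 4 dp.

Δθ = -2.082596 − -1.832596 = -0.250000
ω = Δθ/dt = -0.250000/1.0 = -0.2500
R = −Δy/(cos θ' − cos θ) = -1.0000
v = R·ω = -1.0000·-0.2500 = 0.2500

v = 0.2500, ω = -0.2500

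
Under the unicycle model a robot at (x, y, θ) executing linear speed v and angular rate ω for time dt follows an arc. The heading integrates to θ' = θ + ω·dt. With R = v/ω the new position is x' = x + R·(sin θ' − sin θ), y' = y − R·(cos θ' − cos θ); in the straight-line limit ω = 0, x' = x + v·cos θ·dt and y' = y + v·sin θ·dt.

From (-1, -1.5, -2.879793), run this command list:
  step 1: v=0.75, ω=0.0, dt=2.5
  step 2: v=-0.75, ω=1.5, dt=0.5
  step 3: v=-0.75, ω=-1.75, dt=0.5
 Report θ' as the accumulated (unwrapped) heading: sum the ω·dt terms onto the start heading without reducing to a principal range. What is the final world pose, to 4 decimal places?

step 1: θ'=-2.8798 (straight) → pose (-2.8111, -1.9853, -2.8798)
step 2: θ'=-2.1298 (R=-0.5000) → pose (-2.5166, -1.7675, -2.1298)
step 3: θ'=-3.0048 (R=0.4286) → pose (-2.2117, -1.5702, -3.0048)

(-2.2117, -1.5702, -3.0048)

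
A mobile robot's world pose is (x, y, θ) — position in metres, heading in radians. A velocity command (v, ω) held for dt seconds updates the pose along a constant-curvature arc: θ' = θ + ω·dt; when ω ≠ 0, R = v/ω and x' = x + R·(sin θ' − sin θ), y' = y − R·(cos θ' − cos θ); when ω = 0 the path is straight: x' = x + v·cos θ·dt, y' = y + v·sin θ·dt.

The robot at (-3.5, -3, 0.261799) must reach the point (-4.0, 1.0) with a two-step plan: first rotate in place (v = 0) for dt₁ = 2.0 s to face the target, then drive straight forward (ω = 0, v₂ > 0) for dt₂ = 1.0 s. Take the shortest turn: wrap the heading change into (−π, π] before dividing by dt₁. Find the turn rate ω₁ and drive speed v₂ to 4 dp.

heading to target = atan2(1−-3, -4−-3.5) = 1.6952
Δθ = wrap(1.6952 − 0.2618) = 1.4334; ω₁ = Δθ/dt₁ = 0.7167
distance = √((-4−-3.5)² + (1−-3)²) = 4.0311; v₂ = distance/dt₂ = 4.0311

ω₁ = 0.7167, v₂ = 4.0311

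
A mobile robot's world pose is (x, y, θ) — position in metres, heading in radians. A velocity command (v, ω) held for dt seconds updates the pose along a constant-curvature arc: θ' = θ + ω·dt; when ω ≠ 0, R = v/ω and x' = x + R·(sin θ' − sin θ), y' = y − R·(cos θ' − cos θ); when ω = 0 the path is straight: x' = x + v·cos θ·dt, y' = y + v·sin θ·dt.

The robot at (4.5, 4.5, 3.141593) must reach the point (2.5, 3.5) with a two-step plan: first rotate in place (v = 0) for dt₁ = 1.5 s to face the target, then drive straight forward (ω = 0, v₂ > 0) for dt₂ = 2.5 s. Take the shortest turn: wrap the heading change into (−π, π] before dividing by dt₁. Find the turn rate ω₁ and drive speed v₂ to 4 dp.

heading to target = atan2(3.5−4.5, 2.5−4.5) = -2.6779
Δθ = wrap(-2.6779 − 3.1416) = 0.4636; ω₁ = Δθ/dt₁ = 0.3091
distance = √((2.5−4.5)² + (3.5−4.5)²) = 2.2361; v₂ = distance/dt₂ = 0.8944

ω₁ = 0.3091, v₂ = 0.8944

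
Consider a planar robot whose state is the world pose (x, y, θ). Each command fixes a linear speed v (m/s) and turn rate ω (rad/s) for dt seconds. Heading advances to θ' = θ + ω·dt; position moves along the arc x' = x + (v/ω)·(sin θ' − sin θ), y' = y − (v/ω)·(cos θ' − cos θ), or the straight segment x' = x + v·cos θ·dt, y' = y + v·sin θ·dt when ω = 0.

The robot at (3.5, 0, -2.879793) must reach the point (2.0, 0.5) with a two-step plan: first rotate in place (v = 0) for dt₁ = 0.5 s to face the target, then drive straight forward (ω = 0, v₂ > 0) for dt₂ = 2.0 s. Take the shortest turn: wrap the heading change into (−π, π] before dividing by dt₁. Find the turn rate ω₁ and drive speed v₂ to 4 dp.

heading to target = atan2(0.5−0, 2−3.5) = 2.8198
Δθ = wrap(2.8198 − -2.8798) = -0.5836; ω₁ = Δθ/dt₁ = -1.1671
distance = √((2−3.5)² + (0.5−0)²) = 1.5811; v₂ = distance/dt₂ = 0.7906

ω₁ = -1.1671, v₂ = 0.7906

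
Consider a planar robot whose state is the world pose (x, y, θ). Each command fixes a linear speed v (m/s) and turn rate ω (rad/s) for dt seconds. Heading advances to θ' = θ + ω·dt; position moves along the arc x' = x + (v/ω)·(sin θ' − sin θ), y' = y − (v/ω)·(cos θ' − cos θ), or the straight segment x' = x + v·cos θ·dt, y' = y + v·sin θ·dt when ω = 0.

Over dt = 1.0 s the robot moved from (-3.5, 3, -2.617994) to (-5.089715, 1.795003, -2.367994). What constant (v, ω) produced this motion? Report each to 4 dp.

Δθ = -2.367994 − -2.617994 = 0.250000
ω = Δθ/dt = 0.250000/1.0 = 0.2500
R = Δx/(sin θ' − sin θ) = 8.0000
v = R·ω = 8.0000·0.2500 = 2.0000

v = 2.0000, ω = 0.2500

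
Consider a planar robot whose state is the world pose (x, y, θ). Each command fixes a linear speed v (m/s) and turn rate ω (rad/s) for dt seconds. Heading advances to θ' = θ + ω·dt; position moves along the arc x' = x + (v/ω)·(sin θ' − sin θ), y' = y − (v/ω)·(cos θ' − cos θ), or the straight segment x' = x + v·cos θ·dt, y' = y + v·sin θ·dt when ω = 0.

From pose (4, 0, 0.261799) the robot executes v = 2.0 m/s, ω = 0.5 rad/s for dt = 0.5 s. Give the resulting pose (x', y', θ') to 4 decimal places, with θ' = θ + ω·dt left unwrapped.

(4.9237, 0.3762, 0.5118)

θ' = 0.2618 + 0.5·0.5 = 0.5118
R = v/ω = 2.0/0.5 = 4.0000
x' = 4 + 4.0000·(sin 0.5118 − sin 0.2618) = 4.9237
y' = 0 − 4.0000·(cos 0.5118 − cos 0.2618) = 0.3762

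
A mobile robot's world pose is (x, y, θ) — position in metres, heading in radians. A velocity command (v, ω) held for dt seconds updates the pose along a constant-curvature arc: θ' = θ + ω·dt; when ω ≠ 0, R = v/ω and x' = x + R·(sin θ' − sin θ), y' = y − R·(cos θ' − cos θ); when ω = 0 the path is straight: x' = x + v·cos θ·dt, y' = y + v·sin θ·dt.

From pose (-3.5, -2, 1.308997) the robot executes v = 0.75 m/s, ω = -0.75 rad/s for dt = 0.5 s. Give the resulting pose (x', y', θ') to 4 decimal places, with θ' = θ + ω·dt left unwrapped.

(-3.3381, -1.6642, 0.9340)

θ' = 1.3090 + -0.75·0.5 = 0.9340
R = v/ω = 0.75/-0.75 = -1.0000
x' = -3.5 + -1.0000·(sin 0.9340 − sin 1.3090) = -3.3381
y' = -2 − -1.0000·(cos 0.9340 − cos 1.3090) = -1.6642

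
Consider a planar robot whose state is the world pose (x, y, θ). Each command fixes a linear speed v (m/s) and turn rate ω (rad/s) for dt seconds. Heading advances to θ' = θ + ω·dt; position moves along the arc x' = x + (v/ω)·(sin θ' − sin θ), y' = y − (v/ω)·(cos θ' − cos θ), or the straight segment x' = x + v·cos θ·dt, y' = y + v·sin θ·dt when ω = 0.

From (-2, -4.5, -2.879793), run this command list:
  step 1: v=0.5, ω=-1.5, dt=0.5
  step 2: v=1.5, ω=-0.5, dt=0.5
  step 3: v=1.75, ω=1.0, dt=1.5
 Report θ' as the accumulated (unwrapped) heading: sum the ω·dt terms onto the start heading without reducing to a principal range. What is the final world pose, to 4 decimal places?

(-5.2400, -4.0701, -2.3798)

step 1: θ'=-3.6298 (R=-0.3333) → pose (-2.2426, -4.4724, -3.6298)
step 2: θ'=-3.8798 (R=-3.0000) → pose (-2.8544, -4.0419, -3.8798)
step 3: θ'=-2.3798 (R=1.7500) → pose (-5.2400, -4.0701, -2.3798)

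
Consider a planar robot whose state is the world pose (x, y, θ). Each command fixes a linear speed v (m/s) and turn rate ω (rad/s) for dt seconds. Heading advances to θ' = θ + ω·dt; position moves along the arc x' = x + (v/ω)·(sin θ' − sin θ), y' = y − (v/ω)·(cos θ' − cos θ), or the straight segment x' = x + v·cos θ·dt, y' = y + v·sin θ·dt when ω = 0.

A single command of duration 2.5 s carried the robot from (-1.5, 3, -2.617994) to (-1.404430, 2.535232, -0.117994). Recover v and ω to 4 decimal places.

v = 0.2500, ω = 1.0000

Δθ = -0.117994 − -2.617994 = 2.500000
ω = Δθ/dt = 2.500000/2.5 = 1.0000
R = −Δy/(cos θ' − cos θ) = 0.2500
v = R·ω = 0.2500·1.0000 = 0.2500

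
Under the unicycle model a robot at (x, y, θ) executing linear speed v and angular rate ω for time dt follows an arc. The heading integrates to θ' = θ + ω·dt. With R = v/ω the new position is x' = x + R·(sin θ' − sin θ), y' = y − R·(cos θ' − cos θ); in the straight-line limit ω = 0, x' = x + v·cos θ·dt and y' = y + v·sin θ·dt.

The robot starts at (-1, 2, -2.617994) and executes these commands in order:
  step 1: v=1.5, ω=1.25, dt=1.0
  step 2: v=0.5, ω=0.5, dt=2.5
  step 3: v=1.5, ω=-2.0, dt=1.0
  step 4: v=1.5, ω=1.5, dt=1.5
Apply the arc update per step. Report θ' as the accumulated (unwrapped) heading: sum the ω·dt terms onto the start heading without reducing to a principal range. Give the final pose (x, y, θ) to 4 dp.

(0.8242, -2.7192, 0.1320)

step 1: θ'=-1.3680 (R=1.2000) → pose (-1.5754, 0.7191, -1.3680)
step 2: θ'=-0.1180 (R=1.0000) → pose (-0.7136, -0.0726, -0.1180)
step 3: θ'=-2.1180 (R=-0.7500) → pose (-0.1614, -1.2076, -2.1180)
step 4: θ'=0.1320 (R=1.0000) → pose (0.8242, -2.7192, 0.1320)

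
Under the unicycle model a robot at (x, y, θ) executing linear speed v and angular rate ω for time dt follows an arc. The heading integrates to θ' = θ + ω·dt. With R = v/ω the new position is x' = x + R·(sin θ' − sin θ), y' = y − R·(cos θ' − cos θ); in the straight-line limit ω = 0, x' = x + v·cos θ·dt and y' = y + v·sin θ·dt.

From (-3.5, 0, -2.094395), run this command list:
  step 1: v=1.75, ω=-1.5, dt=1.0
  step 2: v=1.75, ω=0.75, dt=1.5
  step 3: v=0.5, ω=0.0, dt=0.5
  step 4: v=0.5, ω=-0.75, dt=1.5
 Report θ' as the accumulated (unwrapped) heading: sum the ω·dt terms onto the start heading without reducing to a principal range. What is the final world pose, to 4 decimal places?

step 1: θ'=-3.5944 (R=-1.1667) → pose (-5.0208, -0.4658, -3.5944)
step 2: θ'=-2.4694 (R=2.3333) → pose (-7.4946, -0.7382, -2.4694)
step 3: θ'=-2.4694 (straight) → pose (-7.6902, -0.8939, -2.4694)
step 4: θ'=-3.5944 (R=-0.6667) → pose (-8.3970, -0.9717, -3.5944)

(-8.3970, -0.9717, -3.5944)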